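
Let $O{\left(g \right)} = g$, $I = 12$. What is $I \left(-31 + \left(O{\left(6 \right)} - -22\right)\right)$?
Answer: $-36$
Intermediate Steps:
$I \left(-31 + \left(O{\left(6 \right)} - -22\right)\right) = 12 \left(-31 + \left(6 - -22\right)\right) = 12 \left(-31 + \left(6 + 22\right)\right) = 12 \left(-31 + 28\right) = 12 \left(-3\right) = -36$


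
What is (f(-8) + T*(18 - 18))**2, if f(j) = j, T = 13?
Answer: 64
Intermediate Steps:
(f(-8) + T*(18 - 18))**2 = (-8 + 13*(18 - 18))**2 = (-8 + 13*0)**2 = (-8 + 0)**2 = (-8)**2 = 64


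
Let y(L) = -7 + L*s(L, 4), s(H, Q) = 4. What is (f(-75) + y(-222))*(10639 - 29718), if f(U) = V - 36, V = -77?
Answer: 19231632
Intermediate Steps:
y(L) = -7 + 4*L (y(L) = -7 + L*4 = -7 + 4*L)
f(U) = -113 (f(U) = -77 - 36 = -113)
(f(-75) + y(-222))*(10639 - 29718) = (-113 + (-7 + 4*(-222)))*(10639 - 29718) = (-113 + (-7 - 888))*(-19079) = (-113 - 895)*(-19079) = -1008*(-19079) = 19231632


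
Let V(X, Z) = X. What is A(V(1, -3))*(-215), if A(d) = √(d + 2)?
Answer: -215*√3 ≈ -372.39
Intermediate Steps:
A(d) = √(2 + d)
A(V(1, -3))*(-215) = √(2 + 1)*(-215) = √3*(-215) = -215*√3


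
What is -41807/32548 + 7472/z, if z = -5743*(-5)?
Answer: -957289349/934615820 ≈ -1.0243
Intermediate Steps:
z = 28715
-41807/32548 + 7472/z = -41807/32548 + 7472/28715 = -957289349/934615820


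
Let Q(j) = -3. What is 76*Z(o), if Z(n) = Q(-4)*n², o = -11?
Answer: -27588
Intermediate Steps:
Z(n) = -3*n²
76*Z(o) = 76*(-3*(-11)²) = 76*(-3*121) = 76*(-363) = -27588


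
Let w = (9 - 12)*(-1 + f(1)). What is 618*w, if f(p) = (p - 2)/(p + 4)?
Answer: 11124/5 ≈ 2224.8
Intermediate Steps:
f(p) = (-2 + p)/(4 + p)
w = 18/5 (w = (9 - 12)*(-1 + (-2 + 1)/(4 + 1)) = -3*(-1 - 1/5) = -3*(-6/5) = 18/5 ≈ 3.6000)
618*w = 618*(18/5) = 11124/5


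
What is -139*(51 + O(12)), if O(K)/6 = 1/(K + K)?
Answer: -28495/4 ≈ -7123.8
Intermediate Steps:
O(K) = 3/K (O(K) = 6/(K + K) = 6/((2*K)) = 6*(1/(2*K)) = 3/K)
-139*(51 + O(12)) = -139*(51 + 3/12) = -139*(51 + 3*(1/12)) = -139*(51 + ¼) = -139*205/4 = -28495/4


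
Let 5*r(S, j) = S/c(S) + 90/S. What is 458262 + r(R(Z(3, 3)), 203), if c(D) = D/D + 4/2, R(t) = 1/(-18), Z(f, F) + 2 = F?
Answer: 123643259/270 ≈ 4.5794e+5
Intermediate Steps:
Z(f, F) = -2 + F
R(t) = -1/18
c(D) = 3 (c(D) = 1 + 4*(1/2) = 1 + 2 = 3)
r(S, j) = 18/S + S/15 (r(S, j) = (S/3 + 90/S)/5 = (90/S + S/3)/5 = 18/S + S/15)
458262 + r(R(Z(3, 3)), 203) = 458262 + (18/(-1/18) + (1/15)*(-1/18)) = 458262 + (18*(-18) - 1/270) = 458262 + (-324 - 1/270) = 458262 - 87481/270 = 123643259/270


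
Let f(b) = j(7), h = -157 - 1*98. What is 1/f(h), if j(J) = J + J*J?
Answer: 1/56 ≈ 0.017857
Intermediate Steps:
h = -255 (h = -157 - 98 = -255)
j(J) = J + J²
f(b) = 56 (f(b) = 7*(1 + 7) = 7*8 = 56)
1/f(h) = 1/56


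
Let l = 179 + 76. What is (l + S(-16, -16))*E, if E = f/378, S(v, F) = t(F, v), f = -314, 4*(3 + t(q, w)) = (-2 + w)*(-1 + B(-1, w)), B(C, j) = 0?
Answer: -2983/14 ≈ -213.07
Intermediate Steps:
l = 255
t(q, w) = -5/2 - w/4 (t(q, w) = -3 + ((-2 + w)*(-1 + 0))/4 = -3 + ((-2 + w)*(-1))/4 = -3 + (2 - w)/4 = -3 + (1/2 - w/4) = -5/2 - w/4)
S(v, F) = -5/2 - v/4
E = -157/189 (E = -314/378 = -314*1/378 = -157/189 ≈ -0.83069)
(l + S(-16, -16))*E = (255 + (-5/2 - 1/4*(-16)))*(-157/189) = (255 + (-5/2 + 4))*(-157/189) = (255 + 3/2)*(-157/189) = (513/2)*(-157/189) = -2983/14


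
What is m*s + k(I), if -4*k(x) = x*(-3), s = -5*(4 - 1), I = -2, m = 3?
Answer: -93/2 ≈ -46.500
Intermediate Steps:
s = -15 (s = -5*3 = -15)
k(x) = 3*x/4 (k(x) = -x*(-3)/4 = -(-3)*x/4 = 3*x/4)
m*s + k(I) = 3*(-15) + (¾)*(-2) = -45 - 3/2 = -93/2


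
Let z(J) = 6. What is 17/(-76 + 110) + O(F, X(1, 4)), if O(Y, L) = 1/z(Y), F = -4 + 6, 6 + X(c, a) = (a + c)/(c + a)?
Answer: ⅔ ≈ 0.66667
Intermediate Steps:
X(c, a) = -5 (X(c, a) = -6 + (a + c)/(c + a) = -6 + (a + c)/(a + c) = -6 + 1 = -5)
F = 2
O(Y, L) = ⅙ (O(Y, L) = 1/6 = ⅙)
17/(-76 + 110) + O(F, X(1, 4)) = 17/(-76 + 110) + ⅙ = 17/34 + ⅙ = (1/34)*17 + ⅙ = ½ + ⅙ = ⅔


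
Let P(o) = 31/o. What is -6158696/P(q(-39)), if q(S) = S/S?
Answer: -6158696/31 ≈ -1.9867e+5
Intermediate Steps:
q(S) = 1
-6158696/P(q(-39)) = -6158696/(31/1) = -6158696/(31*1) = -6158696/31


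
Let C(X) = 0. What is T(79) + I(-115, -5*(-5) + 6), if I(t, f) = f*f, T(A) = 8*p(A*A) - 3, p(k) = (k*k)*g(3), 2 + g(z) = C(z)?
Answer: -623200338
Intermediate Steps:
g(z) = -2 (g(z) = -2 + 0 = -2)
p(k) = -2*k² (p(k) = (k*k)*(-2) = k²*(-2) = -2*k²)
T(A) = -3 - 16*A⁴ (T(A) = 8*(-2*A⁴) - 3 = -16*A⁴ - 3 = -3 - 16*A⁴)
I(t, f) = f²
T(79) + I(-115, -5*(-5) + 6) = (-3 - 16*79⁴) + (-5*(-5) + 6)² = (-3 - 16*38950081) + (25 + 6)² = (-3 - 623201296) + 31² = -623201299 + 961 = -623200338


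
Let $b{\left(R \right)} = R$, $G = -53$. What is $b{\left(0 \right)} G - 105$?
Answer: $-105$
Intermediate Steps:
$b{\left(0 \right)} G - 105 = 0 \left(-53\right) - 105 = 0 - 105 = -105$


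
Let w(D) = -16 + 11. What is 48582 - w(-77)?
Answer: 48587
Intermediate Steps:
w(D) = -5
48582 - w(-77) = 48582 - 1*(-5) = 48582 + 5 = 48587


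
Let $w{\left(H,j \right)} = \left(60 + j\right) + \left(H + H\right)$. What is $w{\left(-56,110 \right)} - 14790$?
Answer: $-14732$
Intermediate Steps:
$w{\left(H,j \right)} = 60 + j + 2 H$ ($w{\left(H,j \right)} = \left(60 + j\right) + 2 H = 60 + j + 2 H$)
$w{\left(-56,110 \right)} - 14790 = \left(60 + 110 + 2 \left(-56\right)\right) - 14790 = \left(60 + 110 - 112\right) - 14790 = 58 - 14790 = -14732$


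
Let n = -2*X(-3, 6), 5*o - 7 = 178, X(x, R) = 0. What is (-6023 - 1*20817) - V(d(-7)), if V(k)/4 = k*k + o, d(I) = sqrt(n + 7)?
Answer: -27016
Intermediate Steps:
o = 37 (o = 7/5 + (1/5)*178 = 7/5 + 178/5 = 37)
n = 0 (n = -2*0 = 0)
d(I) = sqrt(7) (d(I) = sqrt(0 + 7) = sqrt(7))
V(k) = 148 + 4*k**2 (V(k) = 4*(k*k + 37) = 4*(k**2 + 37) = 4*(37 + k**2) = 148 + 4*k**2)
(-6023 - 1*20817) - V(d(-7)) = (-6023 - 1*20817) - (148 + 4*(sqrt(7))**2) = (-6023 - 20817) - (148 + 4*7) = -26840 - (148 + 28) = -26840 - 1*176 = -26840 - 176 = -27016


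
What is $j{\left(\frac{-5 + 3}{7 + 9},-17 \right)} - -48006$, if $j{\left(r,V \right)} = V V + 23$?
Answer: $48318$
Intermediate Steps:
$j{\left(r,V \right)} = 23 + V^{2}$ ($j{\left(r,V \right)} = V^{2} + 23 = 23 + V^{2}$)
$j{\left(\frac{-5 + 3}{7 + 9},-17 \right)} - -48006 = \left(23 + \left(-17\right)^{2}\right) - -48006 = \left(23 + 289\right) + 48006 = 312 + 48006 = 48318$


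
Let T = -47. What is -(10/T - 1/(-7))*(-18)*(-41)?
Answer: 16974/329 ≈ 51.593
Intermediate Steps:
-(10/T - 1/(-7))*(-18)*(-41) = -(10/(-47) - 1/(-7))*(-18)*(-41) = -(10*(-1/47) - 1*(-1/7))*(-18)*(-41) = -(-10/47 + 1/7)*(-18)*(-41) = -(-23/329*(-18))*(-41) = -414*(-41)/329 = -1*(-16974/329) = 16974/329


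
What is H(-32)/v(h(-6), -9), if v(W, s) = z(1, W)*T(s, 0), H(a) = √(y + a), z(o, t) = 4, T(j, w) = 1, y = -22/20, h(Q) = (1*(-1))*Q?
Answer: I*√3310/40 ≈ 1.4383*I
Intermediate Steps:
h(Q) = -Q
y = -11/10 (y = -22*1/20 = -11/10 ≈ -1.1000)
H(a) = √(-11/10 + a)
v(W, s) = 4 (v(W, s) = 4*1 = 4)
H(-32)/v(h(-6), -9) = (√(-110 + 100*(-32))/10)/4 = (√(-110 - 3200)/10)*(¼) = (√(-3310)/10)*(¼) = ((I*√3310)/10)*(¼) = (I*√3310/10)*(¼) = I*√3310/40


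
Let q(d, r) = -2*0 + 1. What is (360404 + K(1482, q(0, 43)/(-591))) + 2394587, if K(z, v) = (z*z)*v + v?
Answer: 1626003356/591 ≈ 2.7513e+6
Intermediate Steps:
q(d, r) = 1 (q(d, r) = 0 + 1 = 1)
K(z, v) = v + v*z² (K(z, v) = z²*v + v = v*z² + v = v + v*z²)
(360404 + K(1482, q(0, 43)/(-591))) + 2394587 = (360404 + (1/(-591))*(1 + 1482²)) + 2394587 = (360404 + (1*(-1/591))*(1 + 2196324)) + 2394587 = (360404 - 1/591*2196325) + 2394587 = (360404 - 2196325/591) + 2394587 = 210802439/591 + 2394587 = 1626003356/591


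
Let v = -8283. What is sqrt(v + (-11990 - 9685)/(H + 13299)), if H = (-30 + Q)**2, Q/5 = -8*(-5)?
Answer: 2*I*sqrt(3687728326602)/42199 ≈ 91.014*I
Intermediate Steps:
Q = 200 (Q = 5*(-8*(-5)) = 5*40 = 200)
H = 28900 (H = (-30 + 200)**2 = 170**2 = 28900)
sqrt(v + (-11990 - 9685)/(H + 13299)) = sqrt(-8283 + (-11990 - 9685)/(28900 + 13299)) = sqrt(-8283 - 21675/42199) = sqrt(-349555992/42199) = 2*I*sqrt(3687728326602)/42199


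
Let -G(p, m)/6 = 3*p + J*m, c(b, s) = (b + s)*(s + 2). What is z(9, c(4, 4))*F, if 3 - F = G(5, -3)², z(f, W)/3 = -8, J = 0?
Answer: 194328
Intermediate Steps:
c(b, s) = (2 + s)*(b + s) (c(b, s) = (b + s)*(2 + s) = (2 + s)*(b + s))
G(p, m) = -18*p (G(p, m) = -6*(3*p + 0*m) = -6*(3*p + 0) = -18*p)
z(f, W) = -24 (z(f, W) = 3*(-8) = -24)
F = -8097 (F = 3 - (-18*5)² = 3 - 1*(-90)² = 3 - 1*8100 = 3 - 8100 = -8097)
z(9, c(4, 4))*F = -24*(-8097) = 194328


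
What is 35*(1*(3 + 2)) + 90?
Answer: 265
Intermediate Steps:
35*(1*(3 + 2)) + 90 = 35*(1*5) + 90 = 35*5 + 90 = 175 + 90 = 265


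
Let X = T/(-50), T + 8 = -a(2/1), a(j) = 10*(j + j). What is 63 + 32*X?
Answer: 2343/25 ≈ 93.720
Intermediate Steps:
a(j) = 20*j (a(j) = 10*(2*j) = 20*j)
T = -48 (T = -8 - 20*2/1 = -8 - 20*2*1 = -8 - 20*2 = -8 - 1*40 = -8 - 40 = -48)
X = 24/25 (X = -48/(-50) = -48*(-1/50) = 24/25 ≈ 0.96000)
63 + 32*X = 63 + 32*(24/25) = 63 + 768/25 = 2343/25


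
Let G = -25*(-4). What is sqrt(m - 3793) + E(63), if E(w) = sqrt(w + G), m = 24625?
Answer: sqrt(163) + 4*sqrt(1302) ≈ 157.10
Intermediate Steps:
G = 100
E(w) = sqrt(100 + w) (E(w) = sqrt(w + 100) = sqrt(100 + w))
sqrt(m - 3793) + E(63) = sqrt(24625 - 3793) + sqrt(100 + 63) = sqrt(20832) + sqrt(163) = 4*sqrt(1302) + sqrt(163) = sqrt(163) + 4*sqrt(1302)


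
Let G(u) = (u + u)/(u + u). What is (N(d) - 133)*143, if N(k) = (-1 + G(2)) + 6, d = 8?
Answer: -18161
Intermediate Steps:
G(u) = 1 (G(u) = (2*u)/((2*u)) = (2*u)*(1/(2*u)) = 1)
N(k) = 6 (N(k) = (-1 + 1) + 6 = 0 + 6 = 6)
(N(d) - 133)*143 = (6 - 133)*143 = -127*143 = -18161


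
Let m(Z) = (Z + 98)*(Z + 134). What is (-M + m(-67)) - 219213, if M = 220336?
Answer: -437472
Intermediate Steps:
m(Z) = (98 + Z)*(134 + Z)
(-M + m(-67)) - 219213 = (-1*220336 + (13132 + (-67)² + 232*(-67))) - 219213 = (-220336 + (13132 + 4489 - 15544)) - 219213 = (-220336 + 2077) - 219213 = -218259 - 219213 = -437472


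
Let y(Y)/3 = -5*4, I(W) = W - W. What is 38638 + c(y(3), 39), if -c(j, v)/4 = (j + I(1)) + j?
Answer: 39118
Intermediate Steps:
I(W) = 0
y(Y) = -60 (y(Y) = 3*(-5*4) = 3*(-20) = -60)
c(j, v) = -8*j (c(j, v) = -4*((j + 0) + j) = -4*(j + j) = -8*j)
38638 + c(y(3), 39) = 38638 - 8*(-60) = 38638 + 480 = 39118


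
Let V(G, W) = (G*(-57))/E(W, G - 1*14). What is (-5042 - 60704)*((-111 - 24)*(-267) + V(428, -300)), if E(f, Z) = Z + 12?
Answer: -2366049454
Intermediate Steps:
E(f, Z) = 12 + Z
V(G, W) = -57*G/(-2 + G) (V(G, W) = (G*(-57))/(12 + (G - 1*14)) = (-57*G)/(12 + (G - 14)) = (-57*G)/(12 + (-14 + G)) = (-57*G)/(-2 + G) = -57*G/(-2 + G))
(-5042 - 60704)*((-111 - 24)*(-267) + V(428, -300)) = (-5042 - 60704)*((-111 - 24)*(-267) - 57*428/(-2 + 428)) = -65746*(-135*(-267) - 57*428/426) = -65746*(36045 - 57*428*1/426) = -65746*(36045 - 4066/71) = -65746*2555129/71 = -2366049454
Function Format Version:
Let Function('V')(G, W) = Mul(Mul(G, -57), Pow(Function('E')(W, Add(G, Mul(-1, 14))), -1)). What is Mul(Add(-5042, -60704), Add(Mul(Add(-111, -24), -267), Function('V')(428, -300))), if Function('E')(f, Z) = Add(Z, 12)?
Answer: -2366049454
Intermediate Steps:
Function('E')(f, Z) = Add(12, Z)
Function('V')(G, W) = Mul(-57, G, Pow(Add(-2, G), -1)) (Function('V')(G, W) = Mul(Mul(G, -57), Pow(Add(12, Add(G, Mul(-1, 14))), -1)) = Mul(Mul(-57, G), Pow(Add(12, Add(G, -14)), -1)) = Mul(Mul(-57, G), Pow(Add(12, Add(-14, G)), -1)) = Mul(Mul(-57, G), Pow(Add(-2, G), -1)) = Mul(-57, G, Pow(Add(-2, G), -1)))
Mul(Add(-5042, -60704), Add(Mul(Add(-111, -24), -267), Function('V')(428, -300))) = Mul(Add(-5042, -60704), Add(Mul(Add(-111, -24), -267), Mul(-57, 428, Pow(Add(-2, 428), -1)))) = Mul(-65746, Add(Mul(-135, -267), Mul(-57, 428, Pow(426, -1)))) = Mul(-65746, Add(36045, Mul(-57, 428, Rational(1, 426)))) = Mul(-65746, Add(36045, Rational(-4066, 71))) = Mul(-65746, Rational(2555129, 71)) = -2366049454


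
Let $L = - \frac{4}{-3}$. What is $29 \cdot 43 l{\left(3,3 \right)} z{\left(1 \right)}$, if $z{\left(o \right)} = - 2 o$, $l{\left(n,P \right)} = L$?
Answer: $- \frac{9976}{3} \approx -3325.3$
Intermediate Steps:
$L = \frac{4}{3}$ ($L = \left(-4\right) \left(- \frac{1}{3}\right) = \frac{4}{3} \approx 1.3333$)
$l{\left(n,P \right)} = \frac{4}{3}$
$29 \cdot 43 l{\left(3,3 \right)} z{\left(1 \right)} = 29 \cdot 43 \frac{4 \left(\left(-2\right) 1\right)}{3} = 1247 \cdot \frac{4}{3} \left(-2\right) = 1247 \left(- \frac{8}{3}\right) = - \frac{9976}{3}$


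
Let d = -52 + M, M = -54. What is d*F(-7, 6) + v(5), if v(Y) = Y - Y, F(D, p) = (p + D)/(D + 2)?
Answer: -106/5 ≈ -21.200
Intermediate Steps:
F(D, p) = (D + p)/(2 + D)
v(Y) = 0
d = -106 (d = -52 - 54 = -106)
d*F(-7, 6) + v(5) = -106*(-7 + 6)/(2 - 7) + 0 = -106*(-1)/(-5) + 0 = -(-106)*(-1)/5 + 0 = -106*⅕ + 0 = -106/5 + 0 = -106/5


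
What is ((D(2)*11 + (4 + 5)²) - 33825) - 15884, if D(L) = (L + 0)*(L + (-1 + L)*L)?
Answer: -49540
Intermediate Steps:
D(L) = L*(L + L*(-1 + L))
((D(2)*11 + (4 + 5)²) - 33825) - 15884 = ((2³*11 + (4 + 5)²) - 33825) - 15884 = ((8*11 + 9²) - 33825) - 15884 = ((88 + 81) - 33825) - 15884 = (169 - 33825) - 15884 = -33656 - 15884 = -49540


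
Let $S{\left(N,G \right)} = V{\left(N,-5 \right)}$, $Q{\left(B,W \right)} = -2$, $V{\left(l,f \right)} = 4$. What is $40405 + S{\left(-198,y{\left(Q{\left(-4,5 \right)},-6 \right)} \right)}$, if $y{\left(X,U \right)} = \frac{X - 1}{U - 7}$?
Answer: $40409$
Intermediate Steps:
$y{\left(X,U \right)} = \frac{-1 + X}{-7 + U}$
$S{\left(N,G \right)} = 4$
$40405 + S{\left(-198,y{\left(Q{\left(-4,5 \right)},-6 \right)} \right)} = 40405 + 4 = 40409$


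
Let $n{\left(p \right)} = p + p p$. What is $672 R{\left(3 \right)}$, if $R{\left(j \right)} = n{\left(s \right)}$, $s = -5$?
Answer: $13440$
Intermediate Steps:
$n{\left(p \right)} = p + p^{2}$
$R{\left(j \right)} = 20$ ($R{\left(j \right)} = - 5 \left(1 - 5\right) = \left(-5\right) \left(-4\right) = 20$)
$672 R{\left(3 \right)} = 672 \cdot 20 = 13440$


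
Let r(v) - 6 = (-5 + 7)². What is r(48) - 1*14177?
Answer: -14167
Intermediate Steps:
r(v) = 10 (r(v) = 6 + (-5 + 7)² = 6 + 2² = 6 + 4 = 10)
r(48) - 1*14177 = 10 - 1*14177 = 10 - 14177 = -14167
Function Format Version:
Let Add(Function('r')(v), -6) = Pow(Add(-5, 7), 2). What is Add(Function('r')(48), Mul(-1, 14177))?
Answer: -14167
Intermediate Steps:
Function('r')(v) = 10 (Function('r')(v) = Add(6, Pow(Add(-5, 7), 2)) = Add(6, Pow(2, 2)) = Add(6, 4) = 10)
Add(Function('r')(48), Mul(-1, 14177)) = Add(10, Mul(-1, 14177)) = Add(10, -14177) = -14167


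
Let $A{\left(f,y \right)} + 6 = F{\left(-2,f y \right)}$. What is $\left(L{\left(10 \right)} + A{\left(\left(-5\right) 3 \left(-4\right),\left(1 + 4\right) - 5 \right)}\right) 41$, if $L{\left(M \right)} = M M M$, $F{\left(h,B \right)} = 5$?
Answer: $40959$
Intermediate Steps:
$A{\left(f,y \right)} = -1$ ($A{\left(f,y \right)} = -6 + 5 = -1$)
$L{\left(M \right)} = M^{3}$ ($L{\left(M \right)} = M^{2} M = M^{3}$)
$\left(L{\left(10 \right)} + A{\left(\left(-5\right) 3 \left(-4\right),\left(1 + 4\right) - 5 \right)}\right) 41 = \left(10^{3} - 1\right) 41 = \left(1000 - 1\right) 41 = 999 \cdot 41 = 40959$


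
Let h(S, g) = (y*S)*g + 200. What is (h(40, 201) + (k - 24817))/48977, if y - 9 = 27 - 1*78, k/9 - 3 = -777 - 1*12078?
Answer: -477965/48977 ≈ -9.7590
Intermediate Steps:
k = -115668 (k = 27 + 9*(-777 - 1*12078) = 27 + 9*(-777 - 12078) = 27 + 9*(-12855) = 27 - 115695 = -115668)
y = -42 (y = 9 + (27 - 1*78) = 9 + (27 - 78) = 9 - 51 = -42)
h(S, g) = 200 - 42*S*g (h(S, g) = (-42*S)*g + 200 = -42*S*g + 200 = 200 - 42*S*g)
(h(40, 201) + (k - 24817))/48977 = ((200 - 42*40*201) + (-115668 - 24817))/48977 = ((200 - 337680) - 140485)*(1/48977) = (-337480 - 140485)*(1/48977) = -477965*1/48977 = -477965/48977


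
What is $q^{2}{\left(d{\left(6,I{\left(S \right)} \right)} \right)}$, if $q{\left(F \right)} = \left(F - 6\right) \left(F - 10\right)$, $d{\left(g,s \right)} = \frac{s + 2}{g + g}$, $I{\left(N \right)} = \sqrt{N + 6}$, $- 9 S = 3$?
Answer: $\frac{616693753}{186624} - \frac{1165459 \sqrt{51}}{23328} \approx 2947.7$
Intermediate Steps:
$S = - \frac{1}{3}$ ($S = \left(- \frac{1}{9}\right) 3 = - \frac{1}{3} \approx -0.33333$)
$I{\left(N \right)} = \sqrt{6 + N}$
$d{\left(g,s \right)} = \frac{2 + s}{2 g}$
$q{\left(F \right)} = \left(-10 + F\right) \left(-6 + F\right)$ ($q{\left(F \right)} = \left(-6 + F\right) \left(-10 + F\right) = \left(-10 + F\right) \left(-6 + F\right)$)
$q^{2}{\left(d{\left(6,I{\left(S \right)} \right)} \right)} = \left(60 + \left(\frac{2 + \sqrt{6 - \frac{1}{3}}}{2 \cdot 6}\right)^{2} - 16 \frac{2 + \sqrt{6 - \frac{1}{3}}}{2 \cdot 6}\right)^{2} = \left(60 + \left(\frac{1}{2} \cdot \frac{1}{6} \left(2 + \sqrt{\frac{17}{3}}\right)\right)^{2} - 16 \cdot \frac{1}{2} \cdot \frac{1}{6} \left(2 + \sqrt{\frac{17}{3}}\right)\right)^{2} = \left(60 + \left(\frac{1}{2} \cdot \frac{1}{6} \left(2 + \frac{\sqrt{51}}{3}\right)\right)^{2} - 16 \cdot \frac{1}{2} \cdot \frac{1}{6} \left(2 + \frac{\sqrt{51}}{3}\right)\right)^{2} = \left(60 + \left(\frac{1}{6} + \frac{\sqrt{51}}{36}\right)^{2} - 16 \left(\frac{1}{6} + \frac{\sqrt{51}}{36}\right)\right)^{2} = \left(60 + \left(\frac{1}{6} + \frac{\sqrt{51}}{36}\right)^{2} - \left(\frac{8}{3} + \frac{4 \sqrt{51}}{9}\right)\right)^{2} = \left(\frac{172}{3} + \left(\frac{1}{6} + \frac{\sqrt{51}}{36}\right)^{2} - \frac{4 \sqrt{51}}{9}\right)^{2}$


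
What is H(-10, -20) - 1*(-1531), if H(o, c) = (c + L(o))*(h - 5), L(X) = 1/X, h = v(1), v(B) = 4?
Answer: 15511/10 ≈ 1551.1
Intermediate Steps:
h = 4
L(X) = 1/X
H(o, c) = -c - 1/o (H(o, c) = (c + 1/o)*(4 - 5) = (c + 1/o)*(-1) = -c - 1/o)
H(-10, -20) - 1*(-1531) = (-1*(-20) - 1/(-10)) - 1*(-1531) = (20 - 1*(-⅒)) + 1531 = (20 + ⅒) + 1531 = 201/10 + 1531 = 15511/10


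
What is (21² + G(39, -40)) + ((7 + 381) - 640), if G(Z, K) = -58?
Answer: 131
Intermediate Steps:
(21² + G(39, -40)) + ((7 + 381) - 640) = (21² - 58) + ((7 + 381) - 640) = (441 - 58) + (388 - 640) = 383 - 252 = 131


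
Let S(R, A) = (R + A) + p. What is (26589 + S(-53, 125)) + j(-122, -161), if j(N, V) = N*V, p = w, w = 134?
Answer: 46437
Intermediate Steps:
p = 134
S(R, A) = 134 + A + R (S(R, A) = (R + A) + 134 = (A + R) + 134 = 134 + A + R)
(26589 + S(-53, 125)) + j(-122, -161) = (26589 + (134 + 125 - 53)) - 122*(-161) = (26589 + 206) + 19642 = 26795 + 19642 = 46437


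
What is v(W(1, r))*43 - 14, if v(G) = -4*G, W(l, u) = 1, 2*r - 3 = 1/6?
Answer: -186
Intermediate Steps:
r = 19/12 (r = 3/2 + (1/6)/2 = 3/2 + (1*(⅙))/2 = 3/2 + (½)*(⅙) = 3/2 + 1/12 = 19/12 ≈ 1.5833)
v(W(1, r))*43 - 14 = -4*1*43 - 14 = -4*43 - 14 = -172 - 14 = -186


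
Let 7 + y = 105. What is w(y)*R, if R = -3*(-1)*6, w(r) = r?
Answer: 1764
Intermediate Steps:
y = 98 (y = -7 + 105 = 98)
R = 18 (R = 3*6 = 18)
w(y)*R = 98*18 = 1764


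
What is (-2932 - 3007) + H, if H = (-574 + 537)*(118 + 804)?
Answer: -40053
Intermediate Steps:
H = -34114 (H = -37*922 = -34114)
(-2932 - 3007) + H = (-2932 - 3007) - 34114 = -5939 - 34114 = -40053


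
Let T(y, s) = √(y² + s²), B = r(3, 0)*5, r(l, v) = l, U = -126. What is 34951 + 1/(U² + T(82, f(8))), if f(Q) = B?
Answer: 8809064979953/252040427 - √6949/252040427 ≈ 34951.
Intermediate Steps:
B = 15 (B = 3*5 = 15)
f(Q) = 15
T(y, s) = √(s² + y²)
34951 + 1/(U² + T(82, f(8))) = 34951 + 1/((-126)² + √(15² + 82²)) = 34951 + 1/(15876 + √(225 + 6724)) = 34951 + 1/(15876 + √6949)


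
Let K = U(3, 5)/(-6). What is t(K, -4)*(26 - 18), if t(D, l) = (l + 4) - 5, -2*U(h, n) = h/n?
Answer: -40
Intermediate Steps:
U(h, n) = -h/(2*n)
K = 1/20 (K = -1/2*3/5/(-6) = -1/2*3*1/5*(-1/6) = -3/10*(-1/6) = 1/20 ≈ 0.050000)
t(D, l) = -1 + l (t(D, l) = (4 + l) - 5 = -1 + l)
t(K, -4)*(26 - 18) = (-1 - 4)*(26 - 18) = -5*8 = -40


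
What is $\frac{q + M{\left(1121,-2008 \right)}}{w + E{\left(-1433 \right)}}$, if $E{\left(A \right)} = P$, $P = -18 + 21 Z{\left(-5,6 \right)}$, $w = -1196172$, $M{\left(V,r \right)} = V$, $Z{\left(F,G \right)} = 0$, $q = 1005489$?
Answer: $- \frac{100661}{119619} \approx -0.84151$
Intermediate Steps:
$P = -18$ ($P = -18 + 21 \cdot 0 = -18 + 0 = -18$)
$E{\left(A \right)} = -18$
$\frac{q + M{\left(1121,-2008 \right)}}{w + E{\left(-1433 \right)}} = \frac{1005489 + 1121}{-1196172 - 18} = \frac{1006610}{-1196190} = 1006610 \left(- \frac{1}{1196190}\right) = - \frac{100661}{119619}$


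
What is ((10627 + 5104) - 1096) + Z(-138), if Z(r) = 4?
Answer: 14639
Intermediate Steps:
((10627 + 5104) - 1096) + Z(-138) = ((10627 + 5104) - 1096) + 4 = (15731 - 1096) + 4 = 14635 + 4 = 14639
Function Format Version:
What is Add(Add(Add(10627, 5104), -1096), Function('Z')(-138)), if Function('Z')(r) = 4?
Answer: 14639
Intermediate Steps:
Add(Add(Add(10627, 5104), -1096), Function('Z')(-138)) = Add(Add(Add(10627, 5104), -1096), 4) = Add(Add(15731, -1096), 4) = Add(14635, 4) = 14639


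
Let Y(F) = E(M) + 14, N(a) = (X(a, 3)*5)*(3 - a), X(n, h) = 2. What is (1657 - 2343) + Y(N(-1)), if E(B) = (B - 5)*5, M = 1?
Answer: -692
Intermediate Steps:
N(a) = 30 - 10*a (N(a) = (2*5)*(3 - a) = 10*(3 - a) = 30 - 10*a)
E(B) = -25 + 5*B (E(B) = (-5 + B)*5 = -25 + 5*B)
Y(F) = -6 (Y(F) = (-25 + 5*1) + 14 = (-25 + 5) + 14 = -20 + 14 = -6)
(1657 - 2343) + Y(N(-1)) = (1657 - 2343) - 6 = -686 - 6 = -692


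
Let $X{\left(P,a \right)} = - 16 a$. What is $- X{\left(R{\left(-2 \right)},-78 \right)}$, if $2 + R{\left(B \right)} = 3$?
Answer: $-1248$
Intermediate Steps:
$R{\left(B \right)} = 1$ ($R{\left(B \right)} = -2 + 3 = 1$)
$- X{\left(R{\left(-2 \right)},-78 \right)} = - \left(-16\right) \left(-78\right) = \left(-1\right) 1248 = -1248$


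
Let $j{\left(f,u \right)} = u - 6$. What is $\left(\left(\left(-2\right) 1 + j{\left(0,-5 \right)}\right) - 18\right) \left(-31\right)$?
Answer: $961$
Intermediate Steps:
$j{\left(f,u \right)} = -6 + u$ ($j{\left(f,u \right)} = u - 6 = -6 + u$)
$\left(\left(\left(-2\right) 1 + j{\left(0,-5 \right)}\right) - 18\right) \left(-31\right) = \left(\left(\left(-2\right) 1 - 11\right) - 18\right) \left(-31\right) = \left(\left(-2 - 11\right) - 18\right) \left(-31\right) = \left(-13 - 18\right) \left(-31\right) = \left(-31\right) \left(-31\right) = 961$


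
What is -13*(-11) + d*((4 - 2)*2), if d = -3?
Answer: 131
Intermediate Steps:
-13*(-11) + d*((4 - 2)*2) = -13*(-11) - 3*(4 - 2)*2 = 143 - 6*2 = 143 - 3*4 = 143 - 12 = 131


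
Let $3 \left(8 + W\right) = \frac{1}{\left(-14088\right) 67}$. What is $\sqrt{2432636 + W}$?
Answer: $\frac{\sqrt{541831190086483454}}{471948} \approx 1559.7$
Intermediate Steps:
$W = - \frac{22653505}{2831688}$ ($W = -8 + \frac{1}{3 \left(\left(-14088\right) 67\right)} = -8 + \frac{1}{3 \left(-943896\right)} = -8 + \frac{1}{3} \left(- \frac{1}{943896}\right) = -8 - \frac{1}{2831688} = - \frac{22653505}{2831688} \approx -8.0$)
$\sqrt{2432636 + W} = \sqrt{2432636 - \frac{22653505}{2831688}} = \sqrt{\frac{6888443516063}{2831688}} = \frac{\sqrt{541831190086483454}}{471948}$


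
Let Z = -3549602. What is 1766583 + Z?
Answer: -1783019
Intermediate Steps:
1766583 + Z = 1766583 - 3549602 = -1783019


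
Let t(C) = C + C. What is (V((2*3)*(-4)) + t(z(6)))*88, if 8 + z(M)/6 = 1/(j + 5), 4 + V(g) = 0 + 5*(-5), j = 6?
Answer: -10904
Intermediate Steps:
V(g) = -29 (V(g) = -4 + (0 + 5*(-5)) = -4 + (0 - 25) = -4 - 25 = -29)
z(M) = -522/11 (z(M) = -48 + 6/(6 + 5) = -48 + 6/11 = -522/11)
t(C) = 2*C
(V((2*3)*(-4)) + t(z(6)))*88 = (-29 + 2*(-522/11))*88 = (-29 - 1044/11)*88 = -1363/11*88 = -10904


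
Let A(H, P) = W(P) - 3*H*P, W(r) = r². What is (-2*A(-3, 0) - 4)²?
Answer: 16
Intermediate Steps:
A(H, P) = P² - 3*H*P
(-2*A(-3, 0) - 4)² = (-0*(0 - 3*(-3)) - 4)² = (-0*(0 + 9) - 4)² = (-0*9 - 4)² = (-2*0 - 4)² = (0 - 4)² = (-4)² = 16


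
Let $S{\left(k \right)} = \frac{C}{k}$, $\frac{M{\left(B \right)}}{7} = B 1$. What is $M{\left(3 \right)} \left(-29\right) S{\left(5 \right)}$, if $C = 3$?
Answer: $- \frac{1827}{5} \approx -365.4$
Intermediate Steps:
$M{\left(B \right)} = 7 B$ ($M{\left(B \right)} = 7 B 1 = 7 B$)
$S{\left(k \right)} = \frac{3}{k}$
$M{\left(3 \right)} \left(-29\right) S{\left(5 \right)} = 7 \cdot 3 \left(-29\right) \frac{3}{5} = 21 \left(-29\right) 3 \cdot \frac{1}{5} = \left(-609\right) \frac{3}{5} = - \frac{1827}{5}$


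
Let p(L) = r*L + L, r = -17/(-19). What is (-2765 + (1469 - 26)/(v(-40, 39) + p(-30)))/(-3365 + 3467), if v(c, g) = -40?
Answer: -5115017/187680 ≈ -27.254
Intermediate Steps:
r = 17/19 (r = -17*(-1/19) = 17/19 ≈ 0.89474)
p(L) = 36*L/19 (p(L) = 17*L/19 + L = 36*L/19)
(-2765 + (1469 - 26)/(v(-40, 39) + p(-30)))/(-3365 + 3467) = (-2765 + (1469 - 26)/(-40 + (36/19)*(-30)))/(-3365 + 3467) = (-2765 + 1443/(-40 - 1080/19))/102 = (-2765 + 1443/(-1840/19))*(1/102) = (-2765 + 1443*(-19/1840))*(1/102) = (-2765 - 27417/1840)*(1/102) = -5115017/1840*1/102 = -5115017/187680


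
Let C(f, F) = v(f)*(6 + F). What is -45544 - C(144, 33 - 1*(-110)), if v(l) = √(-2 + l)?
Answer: -45544 - 149*√142 ≈ -47320.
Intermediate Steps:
C(f, F) = √(-2 + f)*(6 + F)
-45544 - C(144, 33 - 1*(-110)) = -45544 - √(-2 + 144)*(6 + (33 - 1*(-110))) = -45544 - √142*(6 + (33 + 110)) = -45544 - √142*(6 + 143) = -45544 - √142*149 = -45544 - 149*√142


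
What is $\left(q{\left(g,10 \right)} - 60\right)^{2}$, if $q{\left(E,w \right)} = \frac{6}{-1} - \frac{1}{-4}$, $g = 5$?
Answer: $\frac{69169}{16} \approx 4323.1$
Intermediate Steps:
$q{\left(E,w \right)} = - \frac{23}{4}$ ($q{\left(E,w \right)} = 6 \left(-1\right) - - \frac{1}{4} = -6 + \frac{1}{4} = - \frac{23}{4}$)
$\left(q{\left(g,10 \right)} - 60\right)^{2} = \left(- \frac{23}{4} - 60\right)^{2} = \left(- \frac{263}{4}\right)^{2} = \frac{69169}{16}$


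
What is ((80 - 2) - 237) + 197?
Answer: 38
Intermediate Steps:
((80 - 2) - 237) + 197 = (78 - 237) + 197 = -159 + 197 = 38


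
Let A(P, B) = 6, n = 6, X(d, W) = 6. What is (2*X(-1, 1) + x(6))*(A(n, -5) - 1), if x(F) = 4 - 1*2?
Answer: 70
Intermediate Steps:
x(F) = 2 (x(F) = 4 - 2 = 2)
(2*X(-1, 1) + x(6))*(A(n, -5) - 1) = (2*6 + 2)*(6 - 1) = (12 + 2)*5 = 14*5 = 70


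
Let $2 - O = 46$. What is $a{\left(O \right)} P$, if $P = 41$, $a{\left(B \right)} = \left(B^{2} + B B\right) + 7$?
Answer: $159039$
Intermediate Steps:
$O = -44$ ($O = 2 - 46 = -44$)
$a{\left(B \right)} = 7 + 2 B^{2}$ ($a{\left(B \right)} = \left(B^{2} + B^{2}\right) + 7 = 2 B^{2} + 7 = 7 + 2 B^{2}$)
$a{\left(O \right)} P = \left(7 + 2 \left(-44\right)^{2}\right) 41 = \left(7 + 2 \cdot 1936\right) 41 = \left(7 + 3872\right) 41 = 3879 \cdot 41 = 159039$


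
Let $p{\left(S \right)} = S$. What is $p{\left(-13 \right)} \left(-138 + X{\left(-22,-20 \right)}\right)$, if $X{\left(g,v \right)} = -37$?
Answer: $2275$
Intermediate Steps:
$p{\left(-13 \right)} \left(-138 + X{\left(-22,-20 \right)}\right) = - 13 \left(-138 - 37\right) = \left(-13\right) \left(-175\right) = 2275$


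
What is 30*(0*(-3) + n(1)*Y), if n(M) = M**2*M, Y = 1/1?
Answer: 30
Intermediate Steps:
Y = 1
n(M) = M**3
30*(0*(-3) + n(1)*Y) = 30*(0*(-3) + 1**3*1) = 30*(0 + 1*1) = 30*(0 + 1) = 30*1 = 30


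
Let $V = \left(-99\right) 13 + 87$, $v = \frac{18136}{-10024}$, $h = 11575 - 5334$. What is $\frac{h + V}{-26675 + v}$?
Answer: $- \frac{6316373}{33426042} \approx -0.18897$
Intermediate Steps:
$h = 6241$ ($h = 11575 - 5334 = 6241$)
$v = - \frac{2267}{1253}$ ($v = 18136 \left(- \frac{1}{10024}\right) = - \frac{2267}{1253} \approx -1.8093$)
$V = -1200$ ($V = -1287 + 87 = -1200$)
$\frac{h + V}{-26675 + v} = \frac{6241 - 1200}{-26675 - \frac{2267}{1253}} = \frac{5041}{- \frac{33426042}{1253}} = 5041 \left(- \frac{1253}{33426042}\right) = - \frac{6316373}{33426042}$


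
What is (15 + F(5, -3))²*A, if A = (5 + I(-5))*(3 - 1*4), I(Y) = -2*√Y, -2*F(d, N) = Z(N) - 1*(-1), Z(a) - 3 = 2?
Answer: -720 + 288*I*√5 ≈ -720.0 + 643.99*I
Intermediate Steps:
Z(a) = 5 (Z(a) = 3 + 2 = 5)
F(d, N) = -3 (F(d, N) = -(5 - 1*(-1))/2 = -(5 + 1)/2 = -½*6 = -3)
A = -5 + 2*I*√5 (A = (5 - 2*I*√5)*(3 - 1*4) = (5 - 2*I*√5)*(3 - 4) = (5 - 2*I*√5)*(-1) = -5 + 2*I*√5 ≈ -5.0 + 4.4721*I)
(15 + F(5, -3))²*A = (15 - 3)²*(-5 + 2*I*√5) = 12²*(-5 + 2*I*√5) = 144*(-5 + 2*I*√5) = -720 + 288*I*√5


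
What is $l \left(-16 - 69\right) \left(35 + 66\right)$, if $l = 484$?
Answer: $-4155140$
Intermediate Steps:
$l \left(-16 - 69\right) \left(35 + 66\right) = 484 \left(-16 - 69\right) \left(35 + 66\right) = 484 \left(\left(-85\right) 101\right) = 484 \left(-8585\right) = -4155140$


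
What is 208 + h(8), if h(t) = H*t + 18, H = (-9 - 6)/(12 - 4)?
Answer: 211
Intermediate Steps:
H = -15/8 ≈ -1.8750
h(t) = 18 - 15*t/8 (h(t) = -15*t/8 + 18 = 18 - 15*t/8)
208 + h(8) = 208 + (18 - 15/8*8) = 208 + (18 - 15) = 208 + 3 = 211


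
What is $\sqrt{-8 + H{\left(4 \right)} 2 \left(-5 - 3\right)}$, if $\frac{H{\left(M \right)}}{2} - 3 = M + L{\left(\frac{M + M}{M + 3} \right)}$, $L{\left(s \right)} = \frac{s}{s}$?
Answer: $2 i \sqrt{66} \approx 16.248 i$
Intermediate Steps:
$L{\left(s \right)} = 1$
$H{\left(M \right)} = 8 + 2 M$ ($H{\left(M \right)} = 6 + 2 \left(M + 1\right) = 6 + 2 \left(1 + M\right) = 6 + \left(2 + 2 M\right) = 8 + 2 M$)
$\sqrt{-8 + H{\left(4 \right)} 2 \left(-5 - 3\right)} = \sqrt{-8 + \left(8 + 2 \cdot 4\right) 2 \left(-5 - 3\right)} = \sqrt{-8 + \left(8 + 8\right) 2 \left(-8\right)} = \sqrt{-8 + 16 \cdot 2 \left(-8\right)} = \sqrt{-8 + 32 \left(-8\right)} = \sqrt{-8 - 256} = \sqrt{-264} = 2 i \sqrt{66}$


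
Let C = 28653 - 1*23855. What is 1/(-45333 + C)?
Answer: -1/40535 ≈ -2.4670e-5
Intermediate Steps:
C = 4798 (C = 28653 - 23855 = 4798)
1/(-45333 + C) = 1/(-45333 + 4798) = 1/(-40535) = -1/40535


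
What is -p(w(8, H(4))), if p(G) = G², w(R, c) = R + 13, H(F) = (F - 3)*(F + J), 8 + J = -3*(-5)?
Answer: -441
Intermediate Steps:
J = 7 (J = -8 - 3*(-5) = -8 + 15 = 7)
H(F) = (-3 + F)*(7 + F) (H(F) = (F - 3)*(F + 7) = (-3 + F)*(7 + F))
w(R, c) = 13 + R
-p(w(8, H(4))) = -(13 + 8)² = -1*21² = -1*441 = -441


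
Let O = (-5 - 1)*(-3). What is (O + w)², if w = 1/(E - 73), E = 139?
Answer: 1413721/4356 ≈ 324.55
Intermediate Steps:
w = 1/66 (w = 1/(139 - 73) = 1/66 ≈ 0.015152)
O = 18 (O = -6*(-3) = 18)
(O + w)² = (18 + 1/66)² = (1189/66)² = 1413721/4356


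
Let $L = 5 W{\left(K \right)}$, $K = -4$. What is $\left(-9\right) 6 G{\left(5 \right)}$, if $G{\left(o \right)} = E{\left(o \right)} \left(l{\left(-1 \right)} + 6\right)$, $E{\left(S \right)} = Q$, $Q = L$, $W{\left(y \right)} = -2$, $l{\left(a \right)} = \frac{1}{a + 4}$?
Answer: $3420$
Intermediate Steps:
$l{\left(a \right)} = \frac{1}{4 + a}$
$L = -10$ ($L = 5 \left(-2\right) = -10$)
$Q = -10$
$E{\left(S \right)} = -10$
$G{\left(o \right)} = - \frac{190}{3}$ ($G{\left(o \right)} = - 10 \left(\frac{1}{4 - 1} + 6\right) = - 10 \left(\frac{1}{3} + 6\right) = \left(-10\right) \frac{19}{3} = - \frac{190}{3}$)
$\left(-9\right) 6 G{\left(5 \right)} = \left(-9\right) 6 \left(- \frac{190}{3}\right) = \left(-54\right) \left(- \frac{190}{3}\right) = 3420$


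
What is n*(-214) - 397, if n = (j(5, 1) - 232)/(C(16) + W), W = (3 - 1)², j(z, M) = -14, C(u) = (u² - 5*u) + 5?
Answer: -20801/185 ≈ -112.44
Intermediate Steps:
C(u) = 5 + u² - 5*u
W = 4 (W = 2² = 4)
n = -246/185 (n = (-14 - 232)/((5 + 16² - 5*16) + 4) = -246/((5 + 256 - 80) + 4) = -246/(181 + 4) = -246/185 ≈ -1.3297)
n*(-214) - 397 = -246/185*(-214) - 397 = 52644/185 - 397 = -20801/185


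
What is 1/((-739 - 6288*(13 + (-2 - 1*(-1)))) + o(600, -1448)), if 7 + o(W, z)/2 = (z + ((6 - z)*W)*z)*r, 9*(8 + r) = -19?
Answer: 9/229908384055 ≈ 3.9146e-11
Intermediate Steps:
r = -91/9 (r = -8 + (⅑)*(-19) = -8 - 19/9 = -91/9 ≈ -10.111)
o(W, z) = -14 - 182*z/9 - 182*W*z*(6 - z)/9 (o(W, z) = -14 + 2*((z + ((6 - z)*W)*z)*(-91/9)) = -14 + 2*((z + (W*(6 - z))*z)*(-91/9)) = -14 + 2*((z + W*z*(6 - z))*(-91/9)) = -14 + 2*(-91*z/9 - 91*W*z*(6 - z)/9) = -14 + (-182*z/9 - 182*W*z*(6 - z)/9) = -14 - 182*z/9 - 182*W*z*(6 - z)/9)
1/((-739 - 6288*(13 + (-2 - 1*(-1)))) + o(600, -1448)) = 1/((-739 - 6288*(13 + (-2 - 1*(-1)))) + (-14 - 182/9*(-1448) - 364/3*600*(-1448) + (182/9)*600*(-1448)²)) = 1/((-739 - 6288*(13 + (-2 + 1))) + (-14 + 263536/9 + 105414400 + (182/9)*600*2096704)) = 1/((-739 - 6288*(13 - 1)) + (-14 + 263536/9 + 105414400 + 76320025600/3)) = 1/((-739 - 6288*12) + 229909069810/9) = 1/((-739 - 524*144) + 229909069810/9) = 1/((-739 - 75456) + 229909069810/9) = 1/(-76195 + 229909069810/9) = 1/(229908384055/9) = 9/229908384055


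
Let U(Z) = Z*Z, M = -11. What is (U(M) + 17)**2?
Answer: 19044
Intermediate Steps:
U(Z) = Z**2
(U(M) + 17)**2 = ((-11)**2 + 17)**2 = (121 + 17)**2 = 138**2 = 19044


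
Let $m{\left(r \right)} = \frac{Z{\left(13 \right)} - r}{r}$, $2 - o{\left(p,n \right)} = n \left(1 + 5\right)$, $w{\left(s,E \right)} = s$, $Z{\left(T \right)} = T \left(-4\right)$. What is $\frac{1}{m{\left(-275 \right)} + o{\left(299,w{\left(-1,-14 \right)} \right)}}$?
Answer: $\frac{275}{1977} \approx 0.1391$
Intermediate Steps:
$Z{\left(T \right)} = - 4 T$
$o{\left(p,n \right)} = 2 - 6 n$ ($o{\left(p,n \right)} = 2 - n \left(1 + 5\right) = 2 - n 6 = 2 - 6 n$)
$m{\left(r \right)} = \frac{-52 - r}{r}$ ($m{\left(r \right)} = \frac{\left(-4\right) 13 - r}{r} = \frac{-52 - r}{r}$)
$\frac{1}{m{\left(-275 \right)} + o{\left(299,w{\left(-1,-14 \right)} \right)}} = \frac{1}{\frac{-52 - -275}{-275} + \left(2 - -6\right)} = \frac{1}{- \frac{-52 + 275}{275} + \left(2 + 6\right)} = \frac{1}{\left(- \frac{1}{275}\right) 223 + 8} = \frac{1}{- \frac{223}{275} + 8} = \frac{1}{\frac{1977}{275}} = \frac{275}{1977}$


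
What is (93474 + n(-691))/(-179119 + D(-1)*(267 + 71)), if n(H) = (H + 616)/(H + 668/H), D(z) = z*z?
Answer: -14898183817/28494652123 ≈ -0.52284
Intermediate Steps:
D(z) = z²
n(H) = (616 + H)/(H + 668/H)
(93474 + n(-691))/(-179119 + D(-1)*(267 + 71)) = (93474 - 691*(616 - 691)/(668 + (-691)²))/(-179119 + (-1)²*(267 + 71)) = (93474 - 691*(-75)/(668 + 477481))/(-179119 + 1*338) = (93474 - 691*(-75)/478149)/(-179119 + 338) = (93474 - 691*1/478149*(-75))/(-178781) = (93474 + 17275/159383)*(-1/178781) = (14898183817/159383)*(-1/178781) = -14898183817/28494652123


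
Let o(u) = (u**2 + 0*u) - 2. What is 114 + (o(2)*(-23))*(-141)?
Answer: 6600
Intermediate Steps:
o(u) = -2 + u**2 (o(u) = (u**2 + 0) - 2 = u**2 - 2 = -2 + u**2)
114 + (o(2)*(-23))*(-141) = 114 + ((-2 + 2**2)*(-23))*(-141) = 114 + ((-2 + 4)*(-23))*(-141) = 114 + (2*(-23))*(-141) = 114 - 46*(-141) = 114 + 6486 = 6600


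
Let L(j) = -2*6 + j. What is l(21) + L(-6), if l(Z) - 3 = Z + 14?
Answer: 20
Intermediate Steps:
L(j) = -12 + j
l(Z) = 17 + Z (l(Z) = 3 + (Z + 14) = 3 + (14 + Z) = 17 + Z)
l(21) + L(-6) = (17 + 21) + (-12 - 6) = 38 - 18 = 20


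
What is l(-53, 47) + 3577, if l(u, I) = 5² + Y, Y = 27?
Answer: 3629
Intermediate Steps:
l(u, I) = 52 (l(u, I) = 5² + 27 = 25 + 27 = 52)
l(-53, 47) + 3577 = 52 + 3577 = 3629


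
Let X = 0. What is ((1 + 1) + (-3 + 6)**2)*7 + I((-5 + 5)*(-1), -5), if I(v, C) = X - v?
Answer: 77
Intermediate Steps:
I(v, C) = -v (I(v, C) = 0 - v = -v)
((1 + 1) + (-3 + 6)**2)*7 + I((-5 + 5)*(-1), -5) = ((1 + 1) + (-3 + 6)**2)*7 - (-5 + 5)*(-1) = (2 + 3**2)*7 - 0*(-1) = (2 + 9)*7 - 1*0 = 11*7 + 0 = 77 + 0 = 77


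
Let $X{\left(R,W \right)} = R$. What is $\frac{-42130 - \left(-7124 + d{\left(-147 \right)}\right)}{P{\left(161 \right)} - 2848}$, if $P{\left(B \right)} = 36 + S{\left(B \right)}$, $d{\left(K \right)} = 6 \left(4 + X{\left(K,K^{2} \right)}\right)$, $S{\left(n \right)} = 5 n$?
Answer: $\frac{34148}{2007} \approx 17.014$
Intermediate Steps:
$d{\left(K \right)} = 24 + 6 K$ ($d{\left(K \right)} = 6 \left(4 + K\right) = 24 + 6 K$)
$P{\left(B \right)} = 36 + 5 B$
$\frac{-42130 - \left(-7124 + d{\left(-147 \right)}\right)}{P{\left(161 \right)} - 2848} = \frac{-42130 + \left(7124 - \left(24 + 6 \left(-147\right)\right)\right)}{\left(36 + 5 \cdot 161\right) - 2848} = \frac{-42130 + \left(7124 - \left(24 - 882\right)\right)}{\left(36 + 805\right) - 2848} = \frac{-42130 + \left(7124 - -858\right)}{841 - 2848} = \frac{-42130 + \left(7124 + 858\right)}{-2007} = \left(-42130 + 7982\right) \left(- \frac{1}{2007}\right) = \left(-34148\right) \left(- \frac{1}{2007}\right) = \frac{34148}{2007}$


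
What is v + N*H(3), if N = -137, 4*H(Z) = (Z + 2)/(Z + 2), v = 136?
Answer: 407/4 ≈ 101.75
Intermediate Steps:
H(Z) = ¼ (H(Z) = ((Z + 2)/(Z + 2))/4 = ((2 + Z)/(2 + Z))/4 = (¼)*1 = ¼)
v + N*H(3) = 136 - 137*¼ = 136 - 137/4 = 407/4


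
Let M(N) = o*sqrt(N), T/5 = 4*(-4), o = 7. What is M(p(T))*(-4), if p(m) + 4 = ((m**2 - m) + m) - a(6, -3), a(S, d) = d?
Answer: -252*sqrt(79) ≈ -2239.8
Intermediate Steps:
T = -80 (T = 5*(4*(-4)) = 5*(-16) = -80)
p(m) = -1 + m**2 (p(m) = -4 + (((m**2 - m) + m) - 1*(-3)) = -4 + (m**2 + 3) = -4 + (3 + m**2) = -1 + m**2)
M(N) = 7*sqrt(N)
M(p(T))*(-4) = (7*sqrt(-1 + (-80)**2))*(-4) = (7*sqrt(-1 + 6400))*(-4) = (7*sqrt(6399))*(-4) = (7*(9*sqrt(79)))*(-4) = (63*sqrt(79))*(-4) = -252*sqrt(79)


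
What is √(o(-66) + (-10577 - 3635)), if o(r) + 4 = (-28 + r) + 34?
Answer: 2*I*√3569 ≈ 119.48*I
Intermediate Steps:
o(r) = 2 + r (o(r) = -4 + ((-28 + r) + 34) = -4 + (6 + r) = 2 + r)
√(o(-66) + (-10577 - 3635)) = √((2 - 66) + (-10577 - 3635)) = √(-64 - 14212) = √(-14276) = 2*I*√3569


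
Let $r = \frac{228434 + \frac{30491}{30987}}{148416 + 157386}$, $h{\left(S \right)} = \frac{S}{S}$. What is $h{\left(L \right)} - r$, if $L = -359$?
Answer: $\frac{342481675}{1353698082} \approx 0.253$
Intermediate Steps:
$h{\left(S \right)} = 1$
$r = \frac{1011216407}{1353698082}$ ($r = \frac{228434 + 30491 \cdot \frac{1}{30987}}{305802} = \left(228434 + \frac{30491}{30987}\right) \frac{1}{305802} = \frac{7078514849}{30987} \cdot \frac{1}{305802} = \frac{1011216407}{1353698082} \approx 0.747$)
$h{\left(L \right)} - r = 1 - \frac{1011216407}{1353698082} = \frac{342481675}{1353698082}$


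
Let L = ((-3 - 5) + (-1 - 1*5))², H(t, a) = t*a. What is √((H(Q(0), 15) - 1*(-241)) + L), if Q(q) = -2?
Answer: √407 ≈ 20.174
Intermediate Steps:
H(t, a) = a*t
L = 196 (L = (-8 + (-1 - 5))² = (-8 - 6)² = (-14)² = 196)
√((H(Q(0), 15) - 1*(-241)) + L) = √((15*(-2) - 1*(-241)) + 196) = √((-30 + 241) + 196) = √(211 + 196) = √407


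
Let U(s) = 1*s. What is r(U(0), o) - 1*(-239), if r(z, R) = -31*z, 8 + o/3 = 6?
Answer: 239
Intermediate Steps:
o = -6 (o = -24 + 3*6 = -24 + 18 = -6)
U(s) = s
r(U(0), o) - 1*(-239) = -31*0 - 1*(-239) = 0 + 239 = 239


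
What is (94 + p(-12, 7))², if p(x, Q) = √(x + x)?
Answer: 8812 + 376*I*√6 ≈ 8812.0 + 921.01*I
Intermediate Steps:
p(x, Q) = √2*√x (p(x, Q) = √(2*x) = √2*√x)
(94 + p(-12, 7))² = (94 + √2*√(-12))² = (94 + √2*(2*I*√3))² = (94 + 2*I*√6)²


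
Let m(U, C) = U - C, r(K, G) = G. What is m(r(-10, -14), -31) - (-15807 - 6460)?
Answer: 22284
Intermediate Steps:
m(r(-10, -14), -31) - (-15807 - 6460) = (-14 - 1*(-31)) - (-15807 - 6460) = (-14 + 31) - 1*(-22267) = 17 + 22267 = 22284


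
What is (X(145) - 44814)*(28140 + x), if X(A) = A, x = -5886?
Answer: -994063926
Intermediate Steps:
(X(145) - 44814)*(28140 + x) = (145 - 44814)*(28140 - 5886) = -44669*22254 = -994063926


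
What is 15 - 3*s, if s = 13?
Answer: -24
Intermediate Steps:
15 - 3*s = 15 - 3*13 = 15 - 39 = -24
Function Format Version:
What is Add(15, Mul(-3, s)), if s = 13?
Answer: -24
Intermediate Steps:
Add(15, Mul(-3, s)) = Add(15, Mul(-3, 13)) = Add(15, -39) = -24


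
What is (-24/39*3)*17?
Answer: -408/13 ≈ -31.385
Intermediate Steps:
(-24/39*3)*17 = (-24*1/39*3)*17 = -8/13*3*17 = -24/13*17 = -408/13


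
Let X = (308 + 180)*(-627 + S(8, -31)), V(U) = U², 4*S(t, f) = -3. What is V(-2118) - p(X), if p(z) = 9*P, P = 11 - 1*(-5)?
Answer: 4485780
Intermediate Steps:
S(t, f) = -¾ (S(t, f) = (¼)*(-3) = -¾)
P = 16 (P = 11 + 5 = 16)
X = -306342 (X = (308 + 180)*(-627 - ¾) = 488*(-2511/4) = -306342)
p(z) = 144 (p(z) = 9*16 = 144)
V(-2118) - p(X) = (-2118)² - 1*144 = 4485924 - 144 = 4485780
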